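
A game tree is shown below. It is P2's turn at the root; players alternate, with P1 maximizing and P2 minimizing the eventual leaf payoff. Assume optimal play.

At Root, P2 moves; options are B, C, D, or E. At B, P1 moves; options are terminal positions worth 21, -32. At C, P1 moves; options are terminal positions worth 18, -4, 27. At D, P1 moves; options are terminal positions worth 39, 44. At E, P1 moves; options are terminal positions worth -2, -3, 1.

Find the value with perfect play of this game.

1

B (P1): max(21, -32) = 21
C (P1): max(18, -4, 27) = 27
D (P1): max(39, 44) = 44
E (P1): max(-2, -3, 1) = 1
Root (P2): min(21, 27, 44, 1) = 1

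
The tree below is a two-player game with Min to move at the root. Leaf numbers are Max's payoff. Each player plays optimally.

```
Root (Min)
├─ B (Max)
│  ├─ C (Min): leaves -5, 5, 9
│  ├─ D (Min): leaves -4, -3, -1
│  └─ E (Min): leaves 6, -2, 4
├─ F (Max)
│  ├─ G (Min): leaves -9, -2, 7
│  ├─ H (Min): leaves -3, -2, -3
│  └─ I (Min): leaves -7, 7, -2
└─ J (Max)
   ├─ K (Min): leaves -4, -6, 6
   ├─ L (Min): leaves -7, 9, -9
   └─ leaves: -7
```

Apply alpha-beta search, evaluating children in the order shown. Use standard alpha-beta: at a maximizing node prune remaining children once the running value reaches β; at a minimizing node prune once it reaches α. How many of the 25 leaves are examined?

21

C [α=-∞,β=+∞]: v=-5
D [α=-5,β=+∞]: v=-4
E [α=-4,β=+∞]: v=-2
B [α=-∞,β=+∞]: v=-2
G [α=-∞,β=-2]: v=-9
H [α=-9,β=-2]: v=-3
I [α=-3,β=-2]: v=-7 after child 1 ≤ α → α-cutoff, skip 2
F [α=-∞,β=-2]: v=-3
K [α=-∞,β=-3]: v=-6
L [α=-6,β=-3]: v=-7 after child 1 ≤ α → α-cutoff, skip 2
J [α=-∞,β=-3]: v=-6
Root [α=-∞,β=+∞]: v=-6
Leaves evaluated: 21 of 25.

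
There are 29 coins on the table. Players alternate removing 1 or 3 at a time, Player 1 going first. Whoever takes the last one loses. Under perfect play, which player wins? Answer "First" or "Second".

Second

Positions where the player to move wins (W) vs loses (L):
i:   0  1  2  3  4  5  6  7  8  9 10 11 12 13 14 15 16 17 18 19 20 21 22 23 24 25 26 27 28 29
     W  L  W  L  W  L  W  L  W  L  W  L  W  L  W  L  W  L  W  L  W  L  W  L  W  L  W  L  W  L
Position 29 is L, so the second player wins.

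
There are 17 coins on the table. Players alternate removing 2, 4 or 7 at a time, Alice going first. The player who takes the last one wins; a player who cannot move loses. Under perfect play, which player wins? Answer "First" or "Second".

First

Compute winning (W) and losing (L) positions by backward induction:
i:   0  1  2  3  4  5  6  7  8  9 10 11 12 13 14 15 16 17
     L  L  W  W  W  W  L  W  W  L  W  W  L  W  W  L  W  W
Position 17 is W, so the first player wins.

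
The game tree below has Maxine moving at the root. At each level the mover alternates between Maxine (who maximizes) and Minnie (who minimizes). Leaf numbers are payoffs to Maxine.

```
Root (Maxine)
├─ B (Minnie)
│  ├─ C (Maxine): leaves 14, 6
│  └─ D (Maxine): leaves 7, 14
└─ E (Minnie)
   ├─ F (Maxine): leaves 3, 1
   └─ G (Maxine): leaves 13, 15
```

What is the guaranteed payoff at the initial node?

14

C (Maxine): max(14, 6) = 14
D (Maxine): max(7, 14) = 14
B (Minnie): min(14, 14) = 14
F (Maxine): max(3, 1) = 3
G (Maxine): max(13, 15) = 15
E (Minnie): min(3, 15) = 3
Root (Maxine): max(14, 3) = 14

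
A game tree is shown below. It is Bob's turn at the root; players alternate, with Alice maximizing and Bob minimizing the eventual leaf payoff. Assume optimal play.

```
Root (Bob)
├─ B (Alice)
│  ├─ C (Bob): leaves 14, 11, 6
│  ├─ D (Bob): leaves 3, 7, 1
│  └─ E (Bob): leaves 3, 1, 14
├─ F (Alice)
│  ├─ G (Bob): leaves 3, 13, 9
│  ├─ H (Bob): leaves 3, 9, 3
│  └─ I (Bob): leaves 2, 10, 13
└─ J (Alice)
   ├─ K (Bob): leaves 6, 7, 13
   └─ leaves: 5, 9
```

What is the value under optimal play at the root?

C (Bob): min(14, 11, 6) = 6
D (Bob): min(3, 7, 1) = 1
E (Bob): min(3, 1, 14) = 1
B (Alice): max(6, 1, 1) = 6
G (Bob): min(3, 13, 9) = 3
H (Bob): min(3, 9, 3) = 3
I (Bob): min(2, 10, 13) = 2
F (Alice): max(3, 3, 2) = 3
K (Bob): min(6, 7, 13) = 6
J (Alice): max(6, 5, 9) = 9
Root (Bob): min(6, 3, 9) = 3

3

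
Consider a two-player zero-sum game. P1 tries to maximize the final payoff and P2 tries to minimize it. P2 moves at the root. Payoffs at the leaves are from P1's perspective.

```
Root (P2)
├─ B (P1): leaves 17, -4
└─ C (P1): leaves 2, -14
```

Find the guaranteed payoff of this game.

B (P1): max(17, -4) = 17
C (P1): max(2, -14) = 2
Root (P2): min(17, 2) = 2

2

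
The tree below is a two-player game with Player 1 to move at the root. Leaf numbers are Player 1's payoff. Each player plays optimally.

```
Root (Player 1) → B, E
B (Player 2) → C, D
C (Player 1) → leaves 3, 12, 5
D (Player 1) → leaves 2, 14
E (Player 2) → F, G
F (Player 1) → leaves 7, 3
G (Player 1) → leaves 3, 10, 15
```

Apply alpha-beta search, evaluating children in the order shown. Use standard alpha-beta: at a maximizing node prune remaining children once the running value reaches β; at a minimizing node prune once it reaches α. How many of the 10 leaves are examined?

7

C [α=-∞,β=+∞]: v=12
D [α=-∞,β=12]: v=14
B [α=-∞,β=+∞]: v=12
F [α=12,β=+∞]: v=7
E [α=12,β=+∞]: v=7 after child 1 ≤ α → α-cutoff, skip 1
Root [α=-∞,β=+∞]: v=12
Leaves evaluated: 7 of 10.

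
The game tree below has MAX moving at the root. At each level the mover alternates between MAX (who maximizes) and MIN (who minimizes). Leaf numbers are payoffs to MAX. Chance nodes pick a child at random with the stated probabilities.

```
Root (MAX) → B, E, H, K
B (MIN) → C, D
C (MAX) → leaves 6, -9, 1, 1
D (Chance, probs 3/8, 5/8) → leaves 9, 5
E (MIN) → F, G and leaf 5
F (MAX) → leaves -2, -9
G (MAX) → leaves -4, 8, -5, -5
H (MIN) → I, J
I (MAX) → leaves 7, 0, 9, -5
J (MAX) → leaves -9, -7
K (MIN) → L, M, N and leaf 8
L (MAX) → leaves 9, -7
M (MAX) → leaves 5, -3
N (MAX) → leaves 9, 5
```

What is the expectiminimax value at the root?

6

C (MAX): max(6, -9, 1, 1) = 6
D (Chance): 3/8·9 + 5/8·5 = 6.5
B (MIN): min(6, 6.5) = 6
F (MAX): max(-2, -9) = -2
G (MAX): max(-4, 8, -5, -5) = 8
E (MIN): min(-2, 8, 5) = -2
I (MAX): max(7, 0, 9, -5) = 9
J (MAX): max(-9, -7) = -7
H (MIN): min(9, -7) = -7
L (MAX): max(9, -7) = 9
M (MAX): max(5, -3) = 5
N (MAX): max(9, 5) = 9
K (MIN): min(9, 5, 9, 8) = 5
Root (MAX): max(6, -2, -7, 5) = 6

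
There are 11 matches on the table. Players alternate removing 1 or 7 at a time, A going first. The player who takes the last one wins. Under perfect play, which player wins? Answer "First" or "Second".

First

Mark each pile size as W (mover wins) or L (mover loses):
i:   0  1  2  3  4  5  6  7  8  9 10 11
     L  W  L  W  L  W  L  W  L  W  L  W
Position 11 is W, so the first player wins.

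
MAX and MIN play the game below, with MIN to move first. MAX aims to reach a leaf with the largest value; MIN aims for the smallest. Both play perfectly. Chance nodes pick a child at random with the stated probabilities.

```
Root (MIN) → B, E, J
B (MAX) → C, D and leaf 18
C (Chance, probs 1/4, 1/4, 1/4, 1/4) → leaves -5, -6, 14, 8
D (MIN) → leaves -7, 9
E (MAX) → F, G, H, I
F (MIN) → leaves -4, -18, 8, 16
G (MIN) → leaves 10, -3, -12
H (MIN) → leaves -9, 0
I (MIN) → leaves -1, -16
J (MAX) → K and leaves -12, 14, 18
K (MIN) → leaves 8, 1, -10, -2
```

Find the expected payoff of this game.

C (Chance): 1/4·-5 + 1/4·-6 + 1/4·14 + 1/4·8 = 2.75
D (MIN): min(-7, 9) = -7
B (MAX): max(2.75, -7, 18) = 18
F (MIN): min(-4, -18, 8, 16) = -18
G (MIN): min(10, -3, -12) = -12
H (MIN): min(-9, 0) = -9
I (MIN): min(-1, -16) = -16
E (MAX): max(-18, -12, -9, -16) = -9
K (MIN): min(8, 1, -10, -2) = -10
J (MAX): max(-10, -12, 14, 18) = 18
Root (MIN): min(18, -9, 18) = -9

-9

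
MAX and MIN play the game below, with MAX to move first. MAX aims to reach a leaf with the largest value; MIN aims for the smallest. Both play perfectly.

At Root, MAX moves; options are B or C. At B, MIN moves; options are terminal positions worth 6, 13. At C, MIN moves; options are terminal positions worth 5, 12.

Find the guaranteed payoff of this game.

6

B (MIN): min(6, 13) = 6
C (MIN): min(5, 12) = 5
Root (MAX): max(6, 5) = 6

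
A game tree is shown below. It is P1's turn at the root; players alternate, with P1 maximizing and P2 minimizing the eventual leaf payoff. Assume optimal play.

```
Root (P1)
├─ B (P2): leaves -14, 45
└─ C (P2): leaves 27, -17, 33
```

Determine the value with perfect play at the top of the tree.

-14

B (P2): min(-14, 45) = -14
C (P2): min(27, -17, 33) = -17
Root (P1): max(-14, -17) = -14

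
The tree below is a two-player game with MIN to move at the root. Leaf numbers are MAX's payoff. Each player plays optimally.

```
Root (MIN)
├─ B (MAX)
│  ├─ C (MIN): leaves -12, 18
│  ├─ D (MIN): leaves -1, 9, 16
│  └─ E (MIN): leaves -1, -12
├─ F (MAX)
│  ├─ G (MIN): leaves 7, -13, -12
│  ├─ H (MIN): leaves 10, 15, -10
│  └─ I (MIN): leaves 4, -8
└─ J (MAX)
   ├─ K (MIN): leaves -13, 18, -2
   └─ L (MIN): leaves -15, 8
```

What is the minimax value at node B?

C: min(-12, 18) = -12
D: min(-1, 9, 16) = -1
E: min(-1, -12) = -12
B: max(-12, -1, -12) = -1

-1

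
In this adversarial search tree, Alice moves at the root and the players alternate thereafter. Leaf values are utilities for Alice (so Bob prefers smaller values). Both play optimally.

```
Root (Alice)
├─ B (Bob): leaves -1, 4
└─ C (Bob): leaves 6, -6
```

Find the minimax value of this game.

-1

B (Bob): min(-1, 4) = -1
C (Bob): min(6, -6) = -6
Root (Alice): max(-1, -6) = -1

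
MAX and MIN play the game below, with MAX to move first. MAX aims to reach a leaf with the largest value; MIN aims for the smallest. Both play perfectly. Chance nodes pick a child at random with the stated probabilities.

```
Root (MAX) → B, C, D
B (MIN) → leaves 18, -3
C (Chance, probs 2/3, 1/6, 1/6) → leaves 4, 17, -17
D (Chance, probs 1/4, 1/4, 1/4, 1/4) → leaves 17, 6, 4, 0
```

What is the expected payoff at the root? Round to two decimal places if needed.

6.75

B (MIN): min(18, -3) = -3
C (Chance): 2/3·4 + 1/6·17 + 1/6·-17 = 2.67
D (Chance): 1/4·17 + 1/4·6 + 1/4·4 + 1/4·0 = 6.75
Root (MAX): max(-3, 2.67, 6.75) = 6.75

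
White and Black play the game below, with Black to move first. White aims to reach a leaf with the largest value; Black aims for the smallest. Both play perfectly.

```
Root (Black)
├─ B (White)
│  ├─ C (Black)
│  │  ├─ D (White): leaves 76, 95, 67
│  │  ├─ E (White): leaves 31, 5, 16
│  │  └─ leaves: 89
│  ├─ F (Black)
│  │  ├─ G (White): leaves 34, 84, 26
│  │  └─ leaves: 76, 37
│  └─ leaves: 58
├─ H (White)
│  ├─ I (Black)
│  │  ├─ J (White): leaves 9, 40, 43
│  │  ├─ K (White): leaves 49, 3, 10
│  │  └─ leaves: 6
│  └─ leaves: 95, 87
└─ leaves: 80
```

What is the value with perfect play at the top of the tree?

58

D (White): max(76, 95, 67) = 95
E (White): max(31, 5, 16) = 31
C (Black): min(95, 31, 89) = 31
G (White): max(34, 84, 26) = 84
F (Black): min(84, 76, 37) = 37
B (White): max(31, 37, 58) = 58
J (White): max(9, 40, 43) = 43
K (White): max(49, 3, 10) = 49
I (Black): min(43, 49, 6) = 6
H (White): max(6, 95, 87) = 95
Root (Black): min(58, 95, 80) = 58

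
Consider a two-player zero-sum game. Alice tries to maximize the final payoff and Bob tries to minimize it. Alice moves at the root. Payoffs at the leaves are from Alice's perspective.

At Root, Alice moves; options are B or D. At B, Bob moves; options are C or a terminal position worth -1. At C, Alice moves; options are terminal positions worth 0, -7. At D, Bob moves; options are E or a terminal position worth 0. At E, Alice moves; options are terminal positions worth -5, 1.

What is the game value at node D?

E: max(-5, 1) = 1
D: min(1, 0) = 0

0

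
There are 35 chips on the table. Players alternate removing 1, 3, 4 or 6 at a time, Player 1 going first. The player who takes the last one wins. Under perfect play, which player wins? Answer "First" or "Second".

W/L table (W = player to move can force a win):
i:   0  1  2  3  4  5  6  7  8  9 10 11 12 13 14 15 16 17 18 19 20 21 22 23 24 25 26 27 28 29 30 31 32 33 34 35
     L  W  L  W  W  W  W  L  W  L  W  W  W  W  L  W  L  W  W  W  W  L  W  L  W  W  W  W  L  W  L  W  W  W  W  L
Position 35 is L, so the second player wins.

Second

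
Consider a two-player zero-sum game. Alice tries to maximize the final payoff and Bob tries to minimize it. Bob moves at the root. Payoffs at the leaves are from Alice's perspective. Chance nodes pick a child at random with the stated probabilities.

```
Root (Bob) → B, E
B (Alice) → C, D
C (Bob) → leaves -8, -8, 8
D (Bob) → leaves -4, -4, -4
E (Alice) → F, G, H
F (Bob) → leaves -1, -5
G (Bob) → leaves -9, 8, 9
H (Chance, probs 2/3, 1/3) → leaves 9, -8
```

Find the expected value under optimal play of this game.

C (Bob): min(-8, -8, 8) = -8
D (Bob): min(-4, -4, -4) = -4
B (Alice): max(-8, -4) = -4
F (Bob): min(-1, -5) = -5
G (Bob): min(-9, 8, 9) = -9
H (Chance): 2/3·9 + 1/3·-8 = 3.33
E (Alice): max(-5, -9, 3.33) = 3.33
Root (Bob): min(-4, 3.33) = -4

-4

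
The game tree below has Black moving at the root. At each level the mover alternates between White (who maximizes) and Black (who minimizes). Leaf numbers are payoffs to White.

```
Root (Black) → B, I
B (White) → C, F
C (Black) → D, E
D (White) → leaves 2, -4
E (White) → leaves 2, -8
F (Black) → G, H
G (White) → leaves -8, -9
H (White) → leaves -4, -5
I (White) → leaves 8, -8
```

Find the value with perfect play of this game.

2

D (White): max(2, -4) = 2
E (White): max(2, -8) = 2
C (Black): min(2, 2) = 2
G (White): max(-8, -9) = -8
H (White): max(-4, -5) = -4
F (Black): min(-8, -4) = -8
B (White): max(2, -8) = 2
I (White): max(8, -8) = 8
Root (Black): min(2, 8) = 2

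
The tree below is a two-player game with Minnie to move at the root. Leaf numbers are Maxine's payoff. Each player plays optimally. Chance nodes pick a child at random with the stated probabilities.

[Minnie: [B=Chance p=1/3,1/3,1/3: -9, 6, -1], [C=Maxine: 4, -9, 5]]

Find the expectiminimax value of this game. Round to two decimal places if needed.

B (Chance): 1/3·-9 + 1/3·6 + 1/3·-1 = -1.33
C (Maxine): max(4, -9, 5) = 5
Root (Minnie): min(-1.33, 5) = -1.33

-1.33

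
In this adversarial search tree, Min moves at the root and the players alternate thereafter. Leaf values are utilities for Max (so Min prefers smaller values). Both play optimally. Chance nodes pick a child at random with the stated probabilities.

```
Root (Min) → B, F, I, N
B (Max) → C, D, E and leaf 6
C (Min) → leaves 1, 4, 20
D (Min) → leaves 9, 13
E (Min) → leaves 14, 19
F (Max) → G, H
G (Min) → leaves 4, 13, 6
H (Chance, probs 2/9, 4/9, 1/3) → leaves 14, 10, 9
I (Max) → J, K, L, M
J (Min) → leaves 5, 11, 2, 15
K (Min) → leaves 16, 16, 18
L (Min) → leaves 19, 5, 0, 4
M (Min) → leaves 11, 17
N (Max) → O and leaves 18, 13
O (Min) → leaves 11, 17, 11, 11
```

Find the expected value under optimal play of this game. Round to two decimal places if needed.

10.56

C (Min): min(1, 4, 20) = 1
D (Min): min(9, 13) = 9
E (Min): min(14, 19) = 14
B (Max): max(1, 9, 14, 6) = 14
G (Min): min(4, 13, 6) = 4
H (Chance): 2/9·14 + 4/9·10 + 1/3·9 = 10.56
F (Max): max(4, 10.56) = 10.56
J (Min): min(5, 11, 2, 15) = 2
K (Min): min(16, 16, 18) = 16
L (Min): min(19, 5, 0, 4) = 0
M (Min): min(11, 17) = 11
I (Max): max(2, 16, 0, 11) = 16
O (Min): min(11, 17, 11, 11) = 11
N (Max): max(11, 18, 13) = 18
Root (Min): min(14, 10.56, 16, 18) = 10.56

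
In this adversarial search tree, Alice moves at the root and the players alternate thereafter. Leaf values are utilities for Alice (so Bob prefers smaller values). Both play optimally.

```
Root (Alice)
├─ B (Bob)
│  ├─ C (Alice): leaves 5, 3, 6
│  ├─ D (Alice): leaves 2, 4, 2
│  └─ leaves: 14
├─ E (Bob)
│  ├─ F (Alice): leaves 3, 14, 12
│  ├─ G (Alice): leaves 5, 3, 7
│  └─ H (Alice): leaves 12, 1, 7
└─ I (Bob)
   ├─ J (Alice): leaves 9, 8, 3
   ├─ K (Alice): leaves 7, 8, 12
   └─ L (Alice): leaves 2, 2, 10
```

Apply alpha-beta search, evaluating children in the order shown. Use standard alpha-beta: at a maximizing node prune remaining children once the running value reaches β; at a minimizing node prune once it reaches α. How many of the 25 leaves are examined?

C [α=-∞,β=+∞]: v=6
D [α=-∞,β=6]: v=4
B [α=-∞,β=+∞]: v=4
F [α=4,β=+∞]: v=14
G [α=4,β=14]: v=7
H [α=4,β=7]: v=12 after child 1 ≥ β → β-cutoff, skip 2
E [α=4,β=+∞]: v=7
J [α=7,β=+∞]: v=9
K [α=7,β=9]: v=12
L [α=7,β=9]: v=10
I [α=7,β=+∞]: v=9
Root [α=-∞,β=+∞]: v=9
Leaves evaluated: 23 of 25.

23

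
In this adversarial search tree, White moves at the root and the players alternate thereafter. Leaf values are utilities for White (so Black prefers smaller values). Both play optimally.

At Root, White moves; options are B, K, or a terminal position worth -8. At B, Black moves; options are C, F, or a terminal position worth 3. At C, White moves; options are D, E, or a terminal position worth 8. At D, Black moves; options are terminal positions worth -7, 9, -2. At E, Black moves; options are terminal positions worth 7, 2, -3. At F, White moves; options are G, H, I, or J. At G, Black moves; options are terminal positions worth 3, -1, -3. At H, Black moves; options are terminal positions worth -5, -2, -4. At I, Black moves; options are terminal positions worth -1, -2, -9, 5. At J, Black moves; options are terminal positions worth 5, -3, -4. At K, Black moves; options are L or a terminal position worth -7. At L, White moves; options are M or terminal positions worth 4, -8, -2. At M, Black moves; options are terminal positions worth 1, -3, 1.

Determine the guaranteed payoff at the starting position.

-3

D (Black): min(-7, 9, -2) = -7
E (Black): min(7, 2, -3) = -3
C (White): max(-7, -3, 8) = 8
G (Black): min(3, -1, -3) = -3
H (Black): min(-5, -2, -4) = -5
I (Black): min(-1, -2, -9, 5) = -9
J (Black): min(5, -3, -4) = -4
F (White): max(-3, -5, -9, -4) = -3
B (Black): min(8, -3, 3) = -3
M (Black): min(1, -3, 1) = -3
L (White): max(-3, 4, -8, -2) = 4
K (Black): min(4, -7) = -7
Root (White): max(-3, -7, -8) = -3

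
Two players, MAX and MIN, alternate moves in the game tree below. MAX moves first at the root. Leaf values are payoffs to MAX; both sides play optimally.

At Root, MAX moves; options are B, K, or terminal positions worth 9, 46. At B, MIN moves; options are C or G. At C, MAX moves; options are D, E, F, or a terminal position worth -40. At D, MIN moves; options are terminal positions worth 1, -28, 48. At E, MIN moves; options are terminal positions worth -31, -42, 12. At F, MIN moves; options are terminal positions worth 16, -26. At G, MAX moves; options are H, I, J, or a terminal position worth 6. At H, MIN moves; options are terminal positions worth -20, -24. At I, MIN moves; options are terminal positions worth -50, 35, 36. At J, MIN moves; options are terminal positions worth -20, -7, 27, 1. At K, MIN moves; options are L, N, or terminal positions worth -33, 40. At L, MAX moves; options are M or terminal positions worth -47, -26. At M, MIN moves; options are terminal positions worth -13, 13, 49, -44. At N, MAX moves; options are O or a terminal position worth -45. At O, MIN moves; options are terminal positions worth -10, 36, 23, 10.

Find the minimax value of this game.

46

D (MIN): min(1, -28, 48) = -28
E (MIN): min(-31, -42, 12) = -42
F (MIN): min(16, -26) = -26
C (MAX): max(-28, -42, -26, -40) = -26
H (MIN): min(-20, -24) = -24
I (MIN): min(-50, 35, 36) = -50
J (MIN): min(-20, -7, 27, 1) = -20
G (MAX): max(-24, -50, -20, 6) = 6
B (MIN): min(-26, 6) = -26
M (MIN): min(-13, 13, 49, -44) = -44
L (MAX): max(-44, -47, -26) = -26
O (MIN): min(-10, 36, 23, 10) = -10
N (MAX): max(-10, -45) = -10
K (MIN): min(-26, -10, -33, 40) = -33
Root (MAX): max(-26, -33, 9, 46) = 46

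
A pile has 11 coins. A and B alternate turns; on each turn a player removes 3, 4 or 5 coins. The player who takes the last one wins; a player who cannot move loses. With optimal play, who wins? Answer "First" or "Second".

First

Positions where the player to move wins (W) vs loses (L):
i:   0  1  2  3  4  5  6  7  8  9 10 11
     L  L  L  W  W  W  W  W  L  L  L  W
Position 11 is W, so the first player wins.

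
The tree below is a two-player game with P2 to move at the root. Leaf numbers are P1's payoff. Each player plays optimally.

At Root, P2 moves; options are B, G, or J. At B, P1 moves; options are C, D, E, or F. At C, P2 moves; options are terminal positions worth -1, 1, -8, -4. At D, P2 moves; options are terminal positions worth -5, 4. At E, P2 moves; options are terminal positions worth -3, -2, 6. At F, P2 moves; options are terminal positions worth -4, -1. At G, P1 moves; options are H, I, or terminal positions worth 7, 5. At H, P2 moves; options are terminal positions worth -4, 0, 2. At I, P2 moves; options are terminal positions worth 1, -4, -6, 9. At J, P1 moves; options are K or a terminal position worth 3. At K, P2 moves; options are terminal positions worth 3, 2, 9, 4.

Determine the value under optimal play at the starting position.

C (P2): min(-1, 1, -8, -4) = -8
D (P2): min(-5, 4) = -5
E (P2): min(-3, -2, 6) = -3
F (P2): min(-4, -1) = -4
B (P1): max(-8, -5, -3, -4) = -3
H (P2): min(-4, 0, 2) = -4
I (P2): min(1, -4, -6, 9) = -6
G (P1): max(-4, -6, 7, 5) = 7
K (P2): min(3, 2, 9, 4) = 2
J (P1): max(2, 3) = 3
Root (P2): min(-3, 7, 3) = -3

-3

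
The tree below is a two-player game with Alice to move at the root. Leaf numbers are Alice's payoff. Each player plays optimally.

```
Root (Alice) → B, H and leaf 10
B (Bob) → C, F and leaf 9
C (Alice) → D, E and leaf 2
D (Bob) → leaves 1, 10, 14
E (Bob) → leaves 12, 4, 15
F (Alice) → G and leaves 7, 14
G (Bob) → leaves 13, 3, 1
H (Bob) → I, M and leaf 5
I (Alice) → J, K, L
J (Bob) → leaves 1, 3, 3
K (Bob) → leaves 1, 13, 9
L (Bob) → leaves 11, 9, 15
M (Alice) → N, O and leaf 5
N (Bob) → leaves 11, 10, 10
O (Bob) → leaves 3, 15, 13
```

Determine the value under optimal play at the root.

10

D (Bob): min(1, 10, 14) = 1
E (Bob): min(12, 4, 15) = 4
C (Alice): max(1, 4, 2) = 4
G (Bob): min(13, 3, 1) = 1
F (Alice): max(1, 7, 14) = 14
B (Bob): min(4, 14, 9) = 4
J (Bob): min(1, 3, 3) = 1
K (Bob): min(1, 13, 9) = 1
L (Bob): min(11, 9, 15) = 9
I (Alice): max(1, 1, 9) = 9
N (Bob): min(11, 10, 10) = 10
O (Bob): min(3, 15, 13) = 3
M (Alice): max(10, 3, 5) = 10
H (Bob): min(9, 10, 5) = 5
Root (Alice): max(4, 5, 10) = 10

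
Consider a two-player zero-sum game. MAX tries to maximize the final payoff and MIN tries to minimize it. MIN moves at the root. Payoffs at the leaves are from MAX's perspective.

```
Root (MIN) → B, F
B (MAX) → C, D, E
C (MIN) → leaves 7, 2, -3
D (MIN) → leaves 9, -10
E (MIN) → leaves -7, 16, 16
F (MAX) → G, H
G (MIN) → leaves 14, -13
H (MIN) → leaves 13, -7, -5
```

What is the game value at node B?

C: min(7, 2, -3) = -3
D: min(9, -10) = -10
E: min(-7, 16, 16) = -7
B: max(-3, -10, -7) = -3

-3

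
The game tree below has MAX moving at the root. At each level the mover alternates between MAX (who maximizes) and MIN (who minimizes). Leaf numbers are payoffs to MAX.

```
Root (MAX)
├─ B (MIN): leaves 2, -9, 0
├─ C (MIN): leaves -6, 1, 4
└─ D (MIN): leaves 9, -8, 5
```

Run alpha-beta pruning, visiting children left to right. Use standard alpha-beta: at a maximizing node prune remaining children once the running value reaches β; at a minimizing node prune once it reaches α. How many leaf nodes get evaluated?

B [α=-∞,β=+∞]: v=-9
C [α=-9,β=+∞]: v=-6
D [α=-6,β=+∞]: v=-8 after child 2 ≤ α → α-cutoff, skip 1
Root [α=-∞,β=+∞]: v=-6
Leaves evaluated: 8 of 9.

8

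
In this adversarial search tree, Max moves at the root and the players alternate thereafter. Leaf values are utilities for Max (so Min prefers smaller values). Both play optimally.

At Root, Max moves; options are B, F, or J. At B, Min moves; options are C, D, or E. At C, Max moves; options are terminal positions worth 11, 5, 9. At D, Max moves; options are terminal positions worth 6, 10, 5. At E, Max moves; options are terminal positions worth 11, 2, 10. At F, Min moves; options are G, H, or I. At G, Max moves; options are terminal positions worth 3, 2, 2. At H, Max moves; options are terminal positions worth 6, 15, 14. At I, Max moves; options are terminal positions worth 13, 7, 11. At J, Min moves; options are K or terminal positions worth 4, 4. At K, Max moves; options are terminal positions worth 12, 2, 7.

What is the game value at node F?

3

G: max(3, 2, 2) = 3
H: max(6, 15, 14) = 15
I: max(13, 7, 11) = 13
F: min(3, 15, 13) = 3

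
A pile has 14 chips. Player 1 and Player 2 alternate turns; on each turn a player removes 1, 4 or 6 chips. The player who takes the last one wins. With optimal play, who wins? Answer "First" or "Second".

i:   0  1  2  3  4  5  6  7  8  9 10 11 12 13 14
     L  W  L  W  W  L  W  L  W  W  L  W  L  W  W
Position 14 is W, so the first player wins.

First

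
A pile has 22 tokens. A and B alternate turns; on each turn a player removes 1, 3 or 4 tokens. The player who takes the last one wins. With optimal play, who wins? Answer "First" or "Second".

W/L table (W = player to move can force a win):
i:   0  1  2  3  4  5  6  7  8  9 10 11 12 13 14 15 16 17 18 19 20 21 22
     L  W  L  W  W  W  W  L  W  L  W  W  W  W  L  W  L  W  W  W  W  L  W
Position 22 is W, so the first player wins.

First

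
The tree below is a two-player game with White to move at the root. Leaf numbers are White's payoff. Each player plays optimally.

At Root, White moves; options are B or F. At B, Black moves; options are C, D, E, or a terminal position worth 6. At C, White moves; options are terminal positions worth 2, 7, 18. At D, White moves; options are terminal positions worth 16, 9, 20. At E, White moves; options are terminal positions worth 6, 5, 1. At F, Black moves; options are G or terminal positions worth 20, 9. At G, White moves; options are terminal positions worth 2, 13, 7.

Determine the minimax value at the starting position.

9

C (White): max(2, 7, 18) = 18
D (White): max(16, 9, 20) = 20
E (White): max(6, 5, 1) = 6
B (Black): min(18, 20, 6, 6) = 6
G (White): max(2, 13, 7) = 13
F (Black): min(13, 20, 9) = 9
Root (White): max(6, 9) = 9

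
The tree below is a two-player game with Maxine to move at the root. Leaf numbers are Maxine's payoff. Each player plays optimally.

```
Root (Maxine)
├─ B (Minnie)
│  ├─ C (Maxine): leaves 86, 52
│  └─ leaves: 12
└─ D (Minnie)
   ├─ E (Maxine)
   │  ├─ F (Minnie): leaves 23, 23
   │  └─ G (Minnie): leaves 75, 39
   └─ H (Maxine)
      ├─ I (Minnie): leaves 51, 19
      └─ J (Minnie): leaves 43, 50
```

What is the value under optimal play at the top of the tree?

C (Maxine): max(86, 52) = 86
B (Minnie): min(86, 12) = 12
F (Minnie): min(23, 23) = 23
G (Minnie): min(75, 39) = 39
E (Maxine): max(23, 39) = 39
I (Minnie): min(51, 19) = 19
J (Minnie): min(43, 50) = 43
H (Maxine): max(19, 43) = 43
D (Minnie): min(39, 43) = 39
Root (Maxine): max(12, 39) = 39

39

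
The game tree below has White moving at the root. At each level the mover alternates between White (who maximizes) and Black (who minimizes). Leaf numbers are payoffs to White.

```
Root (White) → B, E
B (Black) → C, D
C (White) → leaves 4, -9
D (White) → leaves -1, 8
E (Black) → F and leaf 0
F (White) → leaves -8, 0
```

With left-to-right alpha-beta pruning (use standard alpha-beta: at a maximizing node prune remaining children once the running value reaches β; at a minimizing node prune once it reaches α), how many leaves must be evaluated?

C [α=-∞,β=+∞]: v=4
D [α=-∞,β=4]: v=8
B [α=-∞,β=+∞]: v=4
F [α=4,β=+∞]: v=0
E [α=4,β=+∞]: v=0 after child 1 ≤ α → α-cutoff, skip 1
Root [α=-∞,β=+∞]: v=4
Leaves evaluated: 6 of 7.

6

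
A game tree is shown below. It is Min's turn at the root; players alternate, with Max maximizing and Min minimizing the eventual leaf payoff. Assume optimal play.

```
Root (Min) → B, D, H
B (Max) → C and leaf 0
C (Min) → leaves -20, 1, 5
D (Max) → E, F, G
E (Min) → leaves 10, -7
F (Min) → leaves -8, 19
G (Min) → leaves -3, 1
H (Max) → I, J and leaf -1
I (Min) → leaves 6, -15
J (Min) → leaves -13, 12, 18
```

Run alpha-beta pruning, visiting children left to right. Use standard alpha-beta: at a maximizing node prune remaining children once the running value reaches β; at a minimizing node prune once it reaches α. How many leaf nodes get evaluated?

C [α=-∞,β=+∞]: v=-20
B [α=-∞,β=+∞]: v=0
E [α=-∞,β=0]: v=-7
F [α=-7,β=0]: v=-8 after child 1 ≤ α → α-cutoff, skip 1
G [α=-7,β=0]: v=-3
D [α=-∞,β=0]: v=-3
I [α=-∞,β=-3]: v=-15
J [α=-15,β=-3]: v=-13
H [α=-∞,β=-3]: v=-1
Root [α=-∞,β=+∞]: v=-3
Leaves evaluated: 15 of 16.

15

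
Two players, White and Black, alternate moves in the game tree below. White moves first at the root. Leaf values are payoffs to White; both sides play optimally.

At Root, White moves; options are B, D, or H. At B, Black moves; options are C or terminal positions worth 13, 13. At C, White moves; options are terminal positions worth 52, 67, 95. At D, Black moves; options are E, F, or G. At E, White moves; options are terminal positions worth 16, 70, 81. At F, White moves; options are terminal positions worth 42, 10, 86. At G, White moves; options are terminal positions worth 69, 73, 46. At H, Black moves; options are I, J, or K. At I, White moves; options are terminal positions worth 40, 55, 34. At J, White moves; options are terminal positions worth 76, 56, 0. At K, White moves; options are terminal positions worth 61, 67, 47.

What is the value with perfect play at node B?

C: max(52, 67, 95) = 95
B: min(95, 13, 13) = 13

13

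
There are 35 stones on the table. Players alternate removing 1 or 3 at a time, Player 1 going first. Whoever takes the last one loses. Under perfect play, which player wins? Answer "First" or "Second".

Second

i:   0  1  2  3  4  5  6  7  8  9 10 11 12 13 14 15 16 17 18 19 20 21 22 23 24 25 26 27 28 29 30 31 32 33 34 35
     W  L  W  L  W  L  W  L  W  L  W  L  W  L  W  L  W  L  W  L  W  L  W  L  W  L  W  L  W  L  W  L  W  L  W  L
Position 35 is L, so the second player wins.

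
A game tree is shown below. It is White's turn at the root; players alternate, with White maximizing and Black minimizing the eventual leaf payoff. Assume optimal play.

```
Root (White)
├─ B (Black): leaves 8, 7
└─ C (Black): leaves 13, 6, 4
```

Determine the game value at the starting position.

B (Black): min(8, 7) = 7
C (Black): min(13, 6, 4) = 4
Root (White): max(7, 4) = 7

7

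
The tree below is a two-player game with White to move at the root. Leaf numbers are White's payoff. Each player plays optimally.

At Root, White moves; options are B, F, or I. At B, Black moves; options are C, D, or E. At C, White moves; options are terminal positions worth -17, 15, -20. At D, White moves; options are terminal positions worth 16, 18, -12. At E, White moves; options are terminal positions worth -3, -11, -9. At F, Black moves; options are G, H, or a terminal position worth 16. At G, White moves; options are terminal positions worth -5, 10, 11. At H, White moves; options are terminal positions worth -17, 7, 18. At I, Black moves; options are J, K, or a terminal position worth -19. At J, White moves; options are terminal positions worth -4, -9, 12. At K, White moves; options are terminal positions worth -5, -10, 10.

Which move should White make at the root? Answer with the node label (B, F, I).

F

C (White): max(-17, 15, -20) = 15
D (White): max(16, 18, -12) = 18
E (White): max(-3, -11, -9) = -3
B (Black): min(15, 18, -3) = -3
G (White): max(-5, 10, 11) = 11
H (White): max(-17, 7, 18) = 18
F (Black): min(11, 18, 16) = 11
J (White): max(-4, -9, 12) = 12
K (White): max(-5, -10, 10) = 10
I (Black): min(12, 10, -19) = -19
Root (White): max(-3, 11, -19) = 11
White picks the child with the highest value: F (value 11).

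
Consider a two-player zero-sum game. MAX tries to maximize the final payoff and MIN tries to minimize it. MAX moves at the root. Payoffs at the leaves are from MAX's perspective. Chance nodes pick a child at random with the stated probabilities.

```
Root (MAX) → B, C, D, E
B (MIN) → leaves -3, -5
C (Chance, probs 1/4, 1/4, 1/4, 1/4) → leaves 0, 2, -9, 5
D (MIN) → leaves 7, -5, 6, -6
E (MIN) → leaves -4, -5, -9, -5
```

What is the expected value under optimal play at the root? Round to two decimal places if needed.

B (MIN): min(-3, -5) = -5
C (Chance): 1/4·0 + 1/4·2 + 1/4·-9 + 1/4·5 = -0.5
D (MIN): min(7, -5, 6, -6) = -6
E (MIN): min(-4, -5, -9, -5) = -9
Root (MAX): max(-5, -0.5, -6, -9) = -0.5

-0.5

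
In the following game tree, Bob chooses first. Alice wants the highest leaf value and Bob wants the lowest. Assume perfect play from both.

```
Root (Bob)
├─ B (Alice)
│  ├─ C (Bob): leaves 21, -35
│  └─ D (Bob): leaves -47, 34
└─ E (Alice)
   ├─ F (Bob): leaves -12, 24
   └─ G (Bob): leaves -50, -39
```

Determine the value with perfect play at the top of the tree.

C (Bob): min(21, -35) = -35
D (Bob): min(-47, 34) = -47
B (Alice): max(-35, -47) = -35
F (Bob): min(-12, 24) = -12
G (Bob): min(-50, -39) = -50
E (Alice): max(-12, -50) = -12
Root (Bob): min(-35, -12) = -35

-35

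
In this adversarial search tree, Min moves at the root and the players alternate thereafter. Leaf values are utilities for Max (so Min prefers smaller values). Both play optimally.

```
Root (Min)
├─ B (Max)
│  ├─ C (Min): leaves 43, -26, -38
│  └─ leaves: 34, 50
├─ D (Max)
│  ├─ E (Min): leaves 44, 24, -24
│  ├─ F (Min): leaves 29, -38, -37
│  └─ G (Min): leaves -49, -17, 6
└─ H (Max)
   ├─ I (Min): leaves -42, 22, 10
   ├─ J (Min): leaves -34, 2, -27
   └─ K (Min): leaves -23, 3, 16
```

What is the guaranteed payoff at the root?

C (Min): min(43, -26, -38) = -38
B (Max): max(-38, 34, 50) = 50
E (Min): min(44, 24, -24) = -24
F (Min): min(29, -38, -37) = -38
G (Min): min(-49, -17, 6) = -49
D (Max): max(-24, -38, -49) = -24
I (Min): min(-42, 22, 10) = -42
J (Min): min(-34, 2, -27) = -34
K (Min): min(-23, 3, 16) = -23
H (Max): max(-42, -34, -23) = -23
Root (Min): min(50, -24, -23) = -24

-24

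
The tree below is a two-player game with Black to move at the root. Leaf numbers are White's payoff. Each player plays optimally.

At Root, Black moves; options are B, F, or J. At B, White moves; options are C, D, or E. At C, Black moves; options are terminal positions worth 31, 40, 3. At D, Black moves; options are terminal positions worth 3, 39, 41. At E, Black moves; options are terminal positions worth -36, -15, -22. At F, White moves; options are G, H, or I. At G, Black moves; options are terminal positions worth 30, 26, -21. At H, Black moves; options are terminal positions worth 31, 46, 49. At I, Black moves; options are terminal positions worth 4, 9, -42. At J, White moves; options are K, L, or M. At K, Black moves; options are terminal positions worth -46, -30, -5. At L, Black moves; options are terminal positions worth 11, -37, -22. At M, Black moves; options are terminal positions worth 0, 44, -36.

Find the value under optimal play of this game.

C (Black): min(31, 40, 3) = 3
D (Black): min(3, 39, 41) = 3
E (Black): min(-36, -15, -22) = -36
B (White): max(3, 3, -36) = 3
G (Black): min(30, 26, -21) = -21
H (Black): min(31, 46, 49) = 31
I (Black): min(4, 9, -42) = -42
F (White): max(-21, 31, -42) = 31
K (Black): min(-46, -30, -5) = -46
L (Black): min(11, -37, -22) = -37
M (Black): min(0, 44, -36) = -36
J (White): max(-46, -37, -36) = -36
Root (Black): min(3, 31, -36) = -36

-36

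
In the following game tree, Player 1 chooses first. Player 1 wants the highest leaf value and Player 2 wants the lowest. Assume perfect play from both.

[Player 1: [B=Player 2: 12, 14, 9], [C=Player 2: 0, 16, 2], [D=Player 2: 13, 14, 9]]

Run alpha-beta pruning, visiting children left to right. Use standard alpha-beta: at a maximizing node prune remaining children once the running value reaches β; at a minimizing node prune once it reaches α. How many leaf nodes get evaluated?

B [α=-∞,β=+∞]: v=9
C [α=9,β=+∞]: v=0 after child 1 ≤ α → α-cutoff, skip 2
D [α=9,β=+∞]: v=9
Root [α=-∞,β=+∞]: v=9
Leaves evaluated: 7 of 9.

7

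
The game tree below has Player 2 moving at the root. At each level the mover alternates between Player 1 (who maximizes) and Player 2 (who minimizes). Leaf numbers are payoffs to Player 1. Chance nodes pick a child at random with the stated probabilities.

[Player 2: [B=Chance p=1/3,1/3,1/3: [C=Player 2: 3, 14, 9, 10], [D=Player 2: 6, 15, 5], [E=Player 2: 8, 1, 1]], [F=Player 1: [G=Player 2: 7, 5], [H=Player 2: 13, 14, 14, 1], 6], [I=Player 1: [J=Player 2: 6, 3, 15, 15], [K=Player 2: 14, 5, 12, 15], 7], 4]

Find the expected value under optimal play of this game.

C (Player 2): min(3, 14, 9, 10) = 3
D (Player 2): min(6, 15, 5) = 5
E (Player 2): min(8, 1, 1) = 1
B (Chance): 1/3·3 + 1/3·5 + 1/3·1 = 3
G (Player 2): min(7, 5) = 5
H (Player 2): min(13, 14, 14, 1) = 1
F (Player 1): max(5, 1, 6) = 6
J (Player 2): min(6, 3, 15, 15) = 3
K (Player 2): min(14, 5, 12, 15) = 5
I (Player 1): max(3, 5, 7) = 7
Root (Player 2): min(3, 6, 7, 4) = 3

3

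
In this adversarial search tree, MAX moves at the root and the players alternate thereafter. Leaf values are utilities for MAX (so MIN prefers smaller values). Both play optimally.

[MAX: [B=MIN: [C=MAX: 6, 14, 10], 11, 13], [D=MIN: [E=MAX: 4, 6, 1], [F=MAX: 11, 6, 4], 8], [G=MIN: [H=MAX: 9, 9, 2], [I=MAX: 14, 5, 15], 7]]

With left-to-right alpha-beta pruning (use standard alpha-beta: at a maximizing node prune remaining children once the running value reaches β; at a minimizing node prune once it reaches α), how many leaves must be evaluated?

C [α=-∞,β=+∞]: v=14
B [α=-∞,β=+∞]: v=11
E [α=11,β=+∞]: v=6
D [α=11,β=+∞]: v=6 after child 1 ≤ α → α-cutoff, skip 2
H [α=11,β=+∞]: v=9
G [α=11,β=+∞]: v=9 after child 1 ≤ α → α-cutoff, skip 2
Root [α=-∞,β=+∞]: v=11
Leaves evaluated: 11 of 19.

11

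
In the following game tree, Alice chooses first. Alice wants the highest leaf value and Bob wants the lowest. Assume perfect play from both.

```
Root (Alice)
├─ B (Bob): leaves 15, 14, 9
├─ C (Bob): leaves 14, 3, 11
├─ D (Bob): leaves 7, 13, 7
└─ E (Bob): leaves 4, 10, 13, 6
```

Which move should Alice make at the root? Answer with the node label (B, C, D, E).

B

B (Bob): min(15, 14, 9) = 9
C (Bob): min(14, 3, 11) = 3
D (Bob): min(7, 13, 7) = 7
E (Bob): min(4, 10, 13, 6) = 4
Root (Alice): max(9, 3, 7, 4) = 9
Alice picks the child with the highest value: B (value 9).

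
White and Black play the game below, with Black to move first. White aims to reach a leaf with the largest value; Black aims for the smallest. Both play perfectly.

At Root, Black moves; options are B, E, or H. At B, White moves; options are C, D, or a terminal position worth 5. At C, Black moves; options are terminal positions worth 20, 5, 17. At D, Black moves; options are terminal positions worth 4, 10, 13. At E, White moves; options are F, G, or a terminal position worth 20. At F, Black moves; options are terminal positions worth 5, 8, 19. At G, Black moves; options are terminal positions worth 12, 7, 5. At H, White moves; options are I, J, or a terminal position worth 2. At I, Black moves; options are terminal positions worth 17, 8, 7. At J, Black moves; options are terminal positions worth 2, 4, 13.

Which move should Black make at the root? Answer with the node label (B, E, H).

C (Black): min(20, 5, 17) = 5
D (Black): min(4, 10, 13) = 4
B (White): max(5, 4, 5) = 5
F (Black): min(5, 8, 19) = 5
G (Black): min(12, 7, 5) = 5
E (White): max(5, 5, 20) = 20
I (Black): min(17, 8, 7) = 7
J (Black): min(2, 4, 13) = 2
H (White): max(7, 2, 2) = 7
Root (Black): min(5, 20, 7) = 5
Black picks the child with the lowest value: B (value 5).

B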